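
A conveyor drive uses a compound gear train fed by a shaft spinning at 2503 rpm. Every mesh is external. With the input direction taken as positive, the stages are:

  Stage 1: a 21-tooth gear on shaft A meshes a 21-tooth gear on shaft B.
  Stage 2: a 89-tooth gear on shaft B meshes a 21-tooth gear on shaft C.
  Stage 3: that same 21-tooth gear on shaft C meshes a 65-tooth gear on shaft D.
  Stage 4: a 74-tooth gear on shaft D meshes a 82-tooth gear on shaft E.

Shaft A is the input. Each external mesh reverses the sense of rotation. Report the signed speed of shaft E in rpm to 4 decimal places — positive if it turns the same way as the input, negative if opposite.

Stage 1 [21T→21T]: ω = 2503.0000×21/21 = 2503.0000 rpm, dir flips to −; running = −2503.0000
Stage 2 [89T→21T]: ω = 2503.0000×89/21 = 10607.9524 rpm, dir flips to +; running = +10607.9524
Stage 3 [21T→65T]: ω = 10607.9524×21/65 = 3427.1846 rpm, dir flips to −; running = −3427.1846
Stage 4 [74T→82T]: ω = 3427.1846×74/82 = 3092.8251 rpm, dir flips to +; running = +3092.8251

+3092.8251 rpm (same as input, |ω| = 3092.8251 rpm)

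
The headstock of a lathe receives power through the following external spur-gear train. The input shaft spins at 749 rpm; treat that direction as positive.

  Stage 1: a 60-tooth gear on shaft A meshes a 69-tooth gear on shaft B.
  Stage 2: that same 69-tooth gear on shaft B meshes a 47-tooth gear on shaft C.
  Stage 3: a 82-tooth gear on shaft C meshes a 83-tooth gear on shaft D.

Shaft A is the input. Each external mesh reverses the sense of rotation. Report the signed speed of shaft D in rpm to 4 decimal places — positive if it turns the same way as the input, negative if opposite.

-944.6501 rpm (opposite to input, |ω| = 944.6501 rpm)

Stage 1 [60T→69T]: ω = 749.0000×60/69 = 651.3043 rpm, dir flips to −; running = −651.3043
Stage 2 [69T→47T]: ω = 651.3043×69/47 = 956.1702 rpm, dir flips to +; running = +956.1702
Stage 3 [82T→83T]: ω = 956.1702×82/83 = 944.6501 rpm, dir flips to −; running = −944.6501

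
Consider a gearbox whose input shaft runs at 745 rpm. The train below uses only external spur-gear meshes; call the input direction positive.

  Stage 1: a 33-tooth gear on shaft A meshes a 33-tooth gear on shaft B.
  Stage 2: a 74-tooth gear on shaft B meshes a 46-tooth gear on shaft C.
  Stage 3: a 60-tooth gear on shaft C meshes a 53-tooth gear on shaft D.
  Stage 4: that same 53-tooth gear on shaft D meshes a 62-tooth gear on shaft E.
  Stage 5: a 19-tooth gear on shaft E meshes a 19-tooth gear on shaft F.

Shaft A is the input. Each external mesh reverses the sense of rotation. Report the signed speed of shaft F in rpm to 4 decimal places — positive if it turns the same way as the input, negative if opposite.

Stage 1 [33T→33T]: ω = 745.0000×33/33 = 745.0000 rpm, dir flips to −; running = −745.0000
Stage 2 [74T→46T]: ω = 745.0000×74/46 = 1198.4783 rpm, dir flips to +; running = +1198.4783
Stage 3 [60T→53T]: ω = 1198.4783×60/53 = 1356.7678 rpm, dir flips to −; running = −1356.7678
Stage 4 [53T→62T]: ω = 1356.7678×53/62 = 1159.8177 rpm, dir flips to +; running = +1159.8177
Stage 5 [19T→19T]: ω = 1159.8177×19/19 = 1159.8177 rpm, dir flips to −; running = −1159.8177

-1159.8177 rpm (opposite to input, |ω| = 1159.8177 rpm)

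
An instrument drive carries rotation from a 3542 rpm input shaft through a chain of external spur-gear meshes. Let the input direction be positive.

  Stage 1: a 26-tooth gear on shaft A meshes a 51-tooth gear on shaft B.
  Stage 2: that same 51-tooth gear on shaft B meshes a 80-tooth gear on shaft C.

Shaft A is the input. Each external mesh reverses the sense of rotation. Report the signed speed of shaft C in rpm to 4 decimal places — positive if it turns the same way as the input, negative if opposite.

Stage 1 [26T→51T]: ω = 3542.0000×26/51 = 1805.7255 rpm, dir flips to −; running = −1805.7255
Stage 2 [51T→80T]: ω = 1805.7255×51/80 = 1151.1500 rpm, dir flips to +; running = +1151.1500

+1151.1500 rpm (same as input, |ω| = 1151.1500 rpm)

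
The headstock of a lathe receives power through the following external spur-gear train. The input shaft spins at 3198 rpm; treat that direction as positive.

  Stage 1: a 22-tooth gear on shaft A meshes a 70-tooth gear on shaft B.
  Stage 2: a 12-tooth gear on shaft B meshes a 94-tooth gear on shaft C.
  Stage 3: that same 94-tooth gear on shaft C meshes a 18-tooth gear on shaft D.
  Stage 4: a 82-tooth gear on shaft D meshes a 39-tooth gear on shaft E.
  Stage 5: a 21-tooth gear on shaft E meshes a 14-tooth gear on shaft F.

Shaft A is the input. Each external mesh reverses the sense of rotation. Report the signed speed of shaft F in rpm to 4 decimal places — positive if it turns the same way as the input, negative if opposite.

-2113.2571 rpm (opposite to input, |ω| = 2113.2571 rpm)

Stage 1 [22T→70T]: ω = 3198.0000×22/70 = 1005.0857 rpm, dir flips to −; running = −1005.0857
Stage 2 [12T→94T]: ω = 1005.0857×12/94 = 128.3088 rpm, dir flips to +; running = +128.3088
Stage 3 [94T→18T]: ω = 128.3088×94/18 = 670.0571 rpm, dir flips to −; running = −670.0571
Stage 4 [82T→39T]: ω = 670.0571×82/39 = 1408.8381 rpm, dir flips to +; running = +1408.8381
Stage 5 [21T→14T]: ω = 1408.8381×21/14 = 2113.2571 rpm, dir flips to −; running = −2113.2571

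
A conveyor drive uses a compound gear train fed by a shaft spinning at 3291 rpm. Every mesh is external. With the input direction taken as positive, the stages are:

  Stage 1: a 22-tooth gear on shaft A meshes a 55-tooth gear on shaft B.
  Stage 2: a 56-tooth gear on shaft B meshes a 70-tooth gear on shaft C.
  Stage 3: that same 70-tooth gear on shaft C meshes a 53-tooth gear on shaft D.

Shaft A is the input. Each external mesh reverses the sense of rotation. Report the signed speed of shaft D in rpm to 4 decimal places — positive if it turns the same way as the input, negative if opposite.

-1390.9132 rpm (opposite to input, |ω| = 1390.9132 rpm)

Stage 1 [22T→55T]: ω = 3291.0000×22/55 = 1316.4000 rpm, dir flips to −; running = −1316.4000
Stage 2 [56T→70T]: ω = 1316.4000×56/70 = 1053.1200 rpm, dir flips to +; running = +1053.1200
Stage 3 [70T→53T]: ω = 1053.1200×70/53 = 1390.9132 rpm, dir flips to −; running = −1390.9132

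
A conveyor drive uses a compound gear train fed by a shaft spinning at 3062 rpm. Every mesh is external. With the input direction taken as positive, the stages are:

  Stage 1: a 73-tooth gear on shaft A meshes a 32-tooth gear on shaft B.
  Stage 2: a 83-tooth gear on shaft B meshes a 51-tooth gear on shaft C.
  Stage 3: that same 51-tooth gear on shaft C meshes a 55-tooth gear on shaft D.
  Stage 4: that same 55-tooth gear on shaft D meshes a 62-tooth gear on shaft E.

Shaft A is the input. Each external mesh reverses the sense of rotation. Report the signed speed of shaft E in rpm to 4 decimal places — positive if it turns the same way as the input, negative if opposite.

+9351.1381 rpm (same as input, |ω| = 9351.1381 rpm)

Stage 1 [73T→32T]: ω = 3062.0000×73/32 = 6985.1875 rpm, dir flips to −; running = −6985.1875
Stage 2 [83T→51T]: ω = 6985.1875×83/51 = 11368.0502 rpm, dir flips to +; running = +11368.0502
Stage 3 [51T→55T]: ω = 11368.0502×51/55 = 10541.2830 rpm, dir flips to −; running = −10541.2830
Stage 4 [55T→62T]: ω = 10541.2830×55/62 = 9351.1381 rpm, dir flips to +; running = +9351.1381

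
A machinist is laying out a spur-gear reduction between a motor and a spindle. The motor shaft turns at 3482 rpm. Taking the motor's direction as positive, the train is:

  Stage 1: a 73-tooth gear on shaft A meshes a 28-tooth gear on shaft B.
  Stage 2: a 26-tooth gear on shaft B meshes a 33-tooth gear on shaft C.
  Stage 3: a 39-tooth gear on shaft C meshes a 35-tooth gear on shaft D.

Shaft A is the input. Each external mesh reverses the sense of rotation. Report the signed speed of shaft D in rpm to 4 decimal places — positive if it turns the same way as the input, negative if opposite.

Stage 1 [73T→28T]: ω = 3482.0000×73/28 = 9078.0714 rpm, dir flips to −; running = −9078.0714
Stage 2 [26T→33T]: ω = 9078.0714×26/33 = 7152.4199 rpm, dir flips to +; running = +7152.4199
Stage 3 [39T→35T]: ω = 7152.4199×39/35 = 7969.8393 rpm, dir flips to −; running = −7969.8393

-7969.8393 rpm (opposite to input, |ω| = 7969.8393 rpm)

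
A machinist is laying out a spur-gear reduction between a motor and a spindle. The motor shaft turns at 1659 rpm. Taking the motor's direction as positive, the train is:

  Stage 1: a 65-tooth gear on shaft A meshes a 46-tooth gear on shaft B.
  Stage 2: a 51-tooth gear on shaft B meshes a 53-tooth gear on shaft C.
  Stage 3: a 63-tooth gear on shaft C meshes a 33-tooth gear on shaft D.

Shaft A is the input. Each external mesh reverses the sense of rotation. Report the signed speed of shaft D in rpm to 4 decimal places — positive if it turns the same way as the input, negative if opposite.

Stage 1 [65T→46T]: ω = 1659.0000×65/46 = 2344.2391 rpm, dir flips to −; running = −2344.2391
Stage 2 [51T→53T]: ω = 2344.2391×51/53 = 2255.7773 rpm, dir flips to +; running = +2255.7773
Stage 3 [63T→33T]: ω = 2255.7773×63/33 = 4306.4839 rpm, dir flips to −; running = −4306.4839

-4306.4839 rpm (opposite to input, |ω| = 4306.4839 rpm)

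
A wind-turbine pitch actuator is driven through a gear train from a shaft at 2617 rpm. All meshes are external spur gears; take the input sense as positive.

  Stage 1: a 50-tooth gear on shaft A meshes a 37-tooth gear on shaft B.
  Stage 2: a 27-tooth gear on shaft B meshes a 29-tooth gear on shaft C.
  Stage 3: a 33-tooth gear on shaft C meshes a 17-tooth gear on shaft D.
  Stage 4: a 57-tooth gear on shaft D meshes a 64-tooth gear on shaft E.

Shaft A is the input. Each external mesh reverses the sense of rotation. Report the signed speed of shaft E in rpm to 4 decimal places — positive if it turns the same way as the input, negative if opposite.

+5692.4296 rpm (same as input, |ω| = 5692.4296 rpm)

Stage 1 [50T→37T]: ω = 2617.0000×50/37 = 3536.4865 rpm, dir flips to −; running = −3536.4865
Stage 2 [27T→29T]: ω = 3536.4865×27/29 = 3292.5909 rpm, dir flips to +; running = +3292.5909
Stage 3 [33T→17T]: ω = 3292.5909×33/17 = 6391.4999 rpm, dir flips to −; running = −6391.4999
Stage 4 [57T→64T]: ω = 6391.4999×57/64 = 5692.4296 rpm, dir flips to +; running = +5692.4296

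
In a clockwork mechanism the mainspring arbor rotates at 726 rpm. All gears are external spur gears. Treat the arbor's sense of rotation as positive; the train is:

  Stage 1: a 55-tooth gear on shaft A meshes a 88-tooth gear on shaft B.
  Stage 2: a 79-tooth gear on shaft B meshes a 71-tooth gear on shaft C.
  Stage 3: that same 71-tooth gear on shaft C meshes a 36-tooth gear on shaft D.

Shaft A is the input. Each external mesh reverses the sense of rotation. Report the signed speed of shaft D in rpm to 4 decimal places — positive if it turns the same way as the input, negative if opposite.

Stage 1 [55T→88T]: ω = 726.0000×55/88 = 453.7500 rpm, dir flips to −; running = −453.7500
Stage 2 [79T→71T]: ω = 453.7500×79/71 = 504.8768 rpm, dir flips to +; running = +504.8768
Stage 3 [71T→36T]: ω = 504.8768×71/36 = 995.7292 rpm, dir flips to −; running = −995.7292

-995.7292 rpm (opposite to input, |ω| = 995.7292 rpm)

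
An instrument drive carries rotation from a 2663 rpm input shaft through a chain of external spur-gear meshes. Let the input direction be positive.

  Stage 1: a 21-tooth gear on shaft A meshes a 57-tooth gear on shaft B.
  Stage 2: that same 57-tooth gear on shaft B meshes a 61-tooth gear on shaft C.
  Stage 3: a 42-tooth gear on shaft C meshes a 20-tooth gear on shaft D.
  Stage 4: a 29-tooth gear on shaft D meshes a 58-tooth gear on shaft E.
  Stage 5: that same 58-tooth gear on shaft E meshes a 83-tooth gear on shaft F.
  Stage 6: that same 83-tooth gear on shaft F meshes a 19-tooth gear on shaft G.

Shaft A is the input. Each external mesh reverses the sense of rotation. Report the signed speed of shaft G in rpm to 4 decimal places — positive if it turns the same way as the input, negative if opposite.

+2938.4907 rpm (same as input, |ω| = 2938.4907 rpm)

Stage 1 [21T→57T]: ω = 2663.0000×21/57 = 981.1053 rpm, dir flips to −; running = −981.1053
Stage 2 [57T→61T]: ω = 981.1053×57/61 = 916.7705 rpm, dir flips to +; running = +916.7705
Stage 3 [42T→20T]: ω = 916.7705×42/20 = 1925.2180 rpm, dir flips to −; running = −1925.2180
Stage 4 [29T→58T]: ω = 1925.2180×29/58 = 962.6090 rpm, dir flips to +; running = +962.6090
Stage 5 [58T→83T]: ω = 962.6090×58/83 = 672.6665 rpm, dir flips to −; running = −672.6665
Stage 6 [83T→19T]: ω = 672.6665×83/19 = 2938.4907 rpm, dir flips to +; running = +2938.4907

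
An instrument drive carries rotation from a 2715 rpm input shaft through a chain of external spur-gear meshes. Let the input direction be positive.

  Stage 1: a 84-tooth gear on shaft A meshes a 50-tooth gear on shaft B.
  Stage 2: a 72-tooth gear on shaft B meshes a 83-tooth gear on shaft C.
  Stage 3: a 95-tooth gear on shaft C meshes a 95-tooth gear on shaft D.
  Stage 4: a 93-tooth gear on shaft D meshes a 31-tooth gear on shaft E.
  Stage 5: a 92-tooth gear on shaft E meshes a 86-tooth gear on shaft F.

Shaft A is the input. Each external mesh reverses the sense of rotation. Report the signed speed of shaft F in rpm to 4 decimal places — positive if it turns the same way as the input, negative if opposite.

Stage 1 [84T→50T]: ω = 2715.0000×84/50 = 4561.2000 rpm, dir flips to −; running = −4561.2000
Stage 2 [72T→83T]: ω = 4561.2000×72/83 = 3956.7036 rpm, dir flips to +; running = +3956.7036
Stage 3 [95T→95T]: ω = 3956.7036×95/95 = 3956.7036 rpm, dir flips to −; running = −3956.7036
Stage 4 [93T→31T]: ω = 3956.7036×93/31 = 11870.1108 rpm, dir flips to +; running = +11870.1108
Stage 5 [92T→86T]: ω = 11870.1108×92/86 = 12698.2581 rpm, dir flips to −; running = −12698.2581

-12698.2581 rpm (opposite to input, |ω| = 12698.2581 rpm)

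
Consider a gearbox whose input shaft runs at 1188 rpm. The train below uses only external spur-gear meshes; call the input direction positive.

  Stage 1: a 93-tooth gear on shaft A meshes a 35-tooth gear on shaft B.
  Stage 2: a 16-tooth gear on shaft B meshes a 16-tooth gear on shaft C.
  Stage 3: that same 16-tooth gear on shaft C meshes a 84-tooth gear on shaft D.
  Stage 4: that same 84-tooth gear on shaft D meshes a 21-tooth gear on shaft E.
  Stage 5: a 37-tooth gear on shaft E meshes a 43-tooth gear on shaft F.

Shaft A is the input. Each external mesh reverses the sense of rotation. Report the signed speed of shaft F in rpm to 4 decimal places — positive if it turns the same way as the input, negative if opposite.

-2069.4994 rpm (opposite to input, |ω| = 2069.4994 rpm)

Stage 1 [93T→35T]: ω = 1188.0000×93/35 = 3156.6857 rpm, dir flips to −; running = −3156.6857
Stage 2 [16T→16T]: ω = 3156.6857×16/16 = 3156.6857 rpm, dir flips to +; running = +3156.6857
Stage 3 [16T→84T]: ω = 3156.6857×16/84 = 601.2735 rpm, dir flips to −; running = −601.2735
Stage 4 [84T→21T]: ω = 601.2735×84/21 = 2405.0939 rpm, dir flips to +; running = +2405.0939
Stage 5 [37T→43T]: ω = 2405.0939×37/43 = 2069.4994 rpm, dir flips to −; running = −2069.4994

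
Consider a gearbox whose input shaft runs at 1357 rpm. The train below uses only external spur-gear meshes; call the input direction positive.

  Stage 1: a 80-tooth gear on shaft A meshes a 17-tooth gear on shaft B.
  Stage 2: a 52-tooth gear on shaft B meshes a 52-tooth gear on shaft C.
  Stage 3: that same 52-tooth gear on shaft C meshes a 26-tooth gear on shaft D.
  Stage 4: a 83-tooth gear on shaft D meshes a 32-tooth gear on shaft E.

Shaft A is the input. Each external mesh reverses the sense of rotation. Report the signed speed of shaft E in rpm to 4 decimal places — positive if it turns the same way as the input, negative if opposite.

Stage 1 [80T→17T]: ω = 1357.0000×80/17 = 6385.8824 rpm, dir flips to −; running = −6385.8824
Stage 2 [52T→52T]: ω = 6385.8824×52/52 = 6385.8824 rpm, dir flips to +; running = +6385.8824
Stage 3 [52T→26T]: ω = 6385.8824×52/26 = 12771.7647 rpm, dir flips to −; running = −12771.7647
Stage 4 [83T→32T]: ω = 12771.7647×83/32 = 33126.7647 rpm, dir flips to +; running = +33126.7647

+33126.7647 rpm (same as input, |ω| = 33126.7647 rpm)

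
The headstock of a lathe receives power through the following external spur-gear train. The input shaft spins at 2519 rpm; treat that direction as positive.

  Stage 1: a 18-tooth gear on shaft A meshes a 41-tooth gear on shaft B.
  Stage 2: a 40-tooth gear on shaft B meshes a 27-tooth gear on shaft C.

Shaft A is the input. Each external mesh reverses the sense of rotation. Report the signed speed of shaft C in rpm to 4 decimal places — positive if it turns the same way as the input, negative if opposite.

Stage 1 [18T→41T]: ω = 2519.0000×18/41 = 1105.9024 rpm, dir flips to −; running = −1105.9024
Stage 2 [40T→27T]: ω = 1105.9024×40/27 = 1638.3740 rpm, dir flips to +; running = +1638.3740

+1638.3740 rpm (same as input, |ω| = 1638.3740 rpm)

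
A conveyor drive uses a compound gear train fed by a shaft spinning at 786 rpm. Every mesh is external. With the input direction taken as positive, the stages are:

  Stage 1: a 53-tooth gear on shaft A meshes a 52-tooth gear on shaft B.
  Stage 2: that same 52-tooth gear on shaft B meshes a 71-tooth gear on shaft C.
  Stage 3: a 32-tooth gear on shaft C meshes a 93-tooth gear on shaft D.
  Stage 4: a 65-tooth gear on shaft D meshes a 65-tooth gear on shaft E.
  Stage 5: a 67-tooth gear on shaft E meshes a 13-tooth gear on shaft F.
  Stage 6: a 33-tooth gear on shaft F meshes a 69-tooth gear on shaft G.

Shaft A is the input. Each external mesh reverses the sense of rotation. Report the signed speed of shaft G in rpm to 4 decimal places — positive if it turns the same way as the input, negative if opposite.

+497.6264 rpm (same as input, |ω| = 497.6264 rpm)

Stage 1 [53T→52T]: ω = 786.0000×53/52 = 801.1154 rpm, dir flips to −; running = −801.1154
Stage 2 [52T→71T]: ω = 801.1154×52/71 = 586.7324 rpm, dir flips to +; running = +586.7324
Stage 3 [32T→93T]: ω = 586.7324×32/93 = 201.8864 rpm, dir flips to −; running = −201.8864
Stage 4 [65T→65T]: ω = 201.8864×65/65 = 201.8864 rpm, dir flips to +; running = +201.8864
Stage 5 [67T→13T]: ω = 201.8864×67/13 = 1040.4915 rpm, dir flips to −; running = −1040.4915
Stage 6 [33T→69T]: ω = 1040.4915×33/69 = 497.6264 rpm, dir flips to +; running = +497.6264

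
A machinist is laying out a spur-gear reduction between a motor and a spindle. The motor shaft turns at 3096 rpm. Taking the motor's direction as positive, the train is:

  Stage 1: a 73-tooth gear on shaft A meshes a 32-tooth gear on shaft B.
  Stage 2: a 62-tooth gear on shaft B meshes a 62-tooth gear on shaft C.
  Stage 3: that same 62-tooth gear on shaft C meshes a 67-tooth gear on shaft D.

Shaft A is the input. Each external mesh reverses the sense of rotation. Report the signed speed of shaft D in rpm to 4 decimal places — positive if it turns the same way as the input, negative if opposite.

Stage 1 [73T→32T]: ω = 3096.0000×73/32 = 7062.7500 rpm, dir flips to −; running = −7062.7500
Stage 2 [62T→62T]: ω = 7062.7500×62/62 = 7062.7500 rpm, dir flips to +; running = +7062.7500
Stage 3 [62T→67T]: ω = 7062.7500×62/67 = 6535.6791 rpm, dir flips to −; running = −6535.6791

-6535.6791 rpm (opposite to input, |ω| = 6535.6791 rpm)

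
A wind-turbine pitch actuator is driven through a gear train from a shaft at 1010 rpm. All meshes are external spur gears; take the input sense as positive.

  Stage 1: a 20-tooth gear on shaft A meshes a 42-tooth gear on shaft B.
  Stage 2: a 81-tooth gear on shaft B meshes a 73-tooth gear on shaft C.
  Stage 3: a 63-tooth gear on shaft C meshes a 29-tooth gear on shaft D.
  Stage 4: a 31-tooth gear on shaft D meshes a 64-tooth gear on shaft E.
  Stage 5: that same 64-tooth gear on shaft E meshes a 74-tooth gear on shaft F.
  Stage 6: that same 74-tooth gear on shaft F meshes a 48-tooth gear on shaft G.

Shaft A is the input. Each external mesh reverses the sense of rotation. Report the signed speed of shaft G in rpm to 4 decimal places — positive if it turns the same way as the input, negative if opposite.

+748.7335 rpm (same as input, |ω| = 748.7335 rpm)

Stage 1 [20T→42T]: ω = 1010.0000×20/42 = 480.9524 rpm, dir flips to −; running = −480.9524
Stage 2 [81T→73T]: ω = 480.9524×81/73 = 533.6595 rpm, dir flips to +; running = +533.6595
Stage 3 [63T→29T]: ω = 533.6595×63/29 = 1159.3292 rpm, dir flips to −; running = −1159.3292
Stage 4 [31T→64T]: ω = 1159.3292×31/64 = 561.5501 rpm, dir flips to +; running = +561.5501
Stage 5 [64T→74T]: ω = 561.5501×64/74 = 485.6650 rpm, dir flips to −; running = −485.6650
Stage 6 [74T→48T]: ω = 485.6650×74/48 = 748.7335 rpm, dir flips to +; running = +748.7335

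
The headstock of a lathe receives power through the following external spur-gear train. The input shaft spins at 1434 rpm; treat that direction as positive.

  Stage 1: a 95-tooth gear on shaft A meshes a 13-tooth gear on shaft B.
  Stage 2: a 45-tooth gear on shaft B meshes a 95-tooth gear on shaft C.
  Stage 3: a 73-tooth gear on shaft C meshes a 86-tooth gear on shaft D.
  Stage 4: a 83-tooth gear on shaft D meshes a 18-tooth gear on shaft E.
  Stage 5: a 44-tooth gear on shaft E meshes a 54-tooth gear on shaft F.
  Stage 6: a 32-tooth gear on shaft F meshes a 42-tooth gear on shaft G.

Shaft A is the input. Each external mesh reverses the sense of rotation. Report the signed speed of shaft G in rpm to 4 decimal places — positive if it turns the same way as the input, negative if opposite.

Stage 1 [95T→13T]: ω = 1434.0000×95/13 = 10479.2308 rpm, dir flips to −; running = −10479.2308
Stage 2 [45T→95T]: ω = 10479.2308×45/95 = 4963.8462 rpm, dir flips to +; running = +4963.8462
Stage 3 [73T→86T]: ω = 4963.8462×73/86 = 4213.4973 rpm, dir flips to −; running = −4213.4973
Stage 4 [83T→18T]: ω = 4213.4973×83/18 = 19428.9043 rpm, dir flips to +; running = +19428.9043
Stage 5 [44T→54T]: ω = 19428.9043×44/54 = 15830.9591 rpm, dir flips to −; running = −15830.9591
Stage 6 [32T→42T]: ω = 15830.9591×32/42 = 12061.6831 rpm, dir flips to +; running = +12061.6831

+12061.6831 rpm (same as input, |ω| = 12061.6831 rpm)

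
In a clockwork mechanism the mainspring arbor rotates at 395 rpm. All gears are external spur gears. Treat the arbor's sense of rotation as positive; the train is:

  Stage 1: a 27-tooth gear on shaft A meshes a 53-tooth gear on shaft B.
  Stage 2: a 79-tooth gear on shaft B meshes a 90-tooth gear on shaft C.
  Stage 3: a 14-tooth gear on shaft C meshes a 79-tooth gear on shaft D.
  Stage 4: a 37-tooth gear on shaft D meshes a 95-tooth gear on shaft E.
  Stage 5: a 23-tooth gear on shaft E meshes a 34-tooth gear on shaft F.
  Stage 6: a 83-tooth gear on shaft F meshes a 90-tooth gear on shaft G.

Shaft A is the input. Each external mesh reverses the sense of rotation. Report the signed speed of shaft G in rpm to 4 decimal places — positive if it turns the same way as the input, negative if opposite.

Stage 1 [27T→53T]: ω = 395.0000×27/53 = 201.2264 rpm, dir flips to −; running = −201.2264
Stage 2 [79T→90T]: ω = 201.2264×79/90 = 176.6321 rpm, dir flips to +; running = +176.6321
Stage 3 [14T→79T]: ω = 176.6321×14/79 = 31.3019 rpm, dir flips to −; running = −31.3019
Stage 4 [37T→95T]: ω = 31.3019×37/95 = 12.1913 rpm, dir flips to +; running = +12.1913
Stage 5 [23T→34T]: ω = 12.1913×23/34 = 8.2470 rpm, dir flips to −; running = −8.2470
Stage 6 [83T→90T]: ω = 8.2470×83/90 = 7.6056 rpm, dir flips to +; running = +7.6056

+7.6056 rpm (same as input, |ω| = 7.6056 rpm)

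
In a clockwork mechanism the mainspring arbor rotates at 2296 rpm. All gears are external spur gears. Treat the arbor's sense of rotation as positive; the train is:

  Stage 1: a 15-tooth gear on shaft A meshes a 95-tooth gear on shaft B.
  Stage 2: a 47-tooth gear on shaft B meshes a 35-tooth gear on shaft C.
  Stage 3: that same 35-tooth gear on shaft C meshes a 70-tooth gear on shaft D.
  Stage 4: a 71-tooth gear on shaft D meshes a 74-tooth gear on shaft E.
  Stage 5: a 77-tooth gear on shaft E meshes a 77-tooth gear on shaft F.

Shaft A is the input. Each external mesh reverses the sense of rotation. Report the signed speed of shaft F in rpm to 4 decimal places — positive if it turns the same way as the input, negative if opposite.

-233.5425 rpm (opposite to input, |ω| = 233.5425 rpm)

Stage 1 [15T→95T]: ω = 2296.0000×15/95 = 362.5263 rpm, dir flips to −; running = −362.5263
Stage 2 [47T→35T]: ω = 362.5263×47/35 = 486.8211 rpm, dir flips to +; running = +486.8211
Stage 3 [35T→70T]: ω = 486.8211×35/70 = 243.4105 rpm, dir flips to −; running = −243.4105
Stage 4 [71T→74T]: ω = 243.4105×71/74 = 233.5425 rpm, dir flips to +; running = +233.5425
Stage 5 [77T→77T]: ω = 233.5425×77/77 = 233.5425 rpm, dir flips to −; running = −233.5425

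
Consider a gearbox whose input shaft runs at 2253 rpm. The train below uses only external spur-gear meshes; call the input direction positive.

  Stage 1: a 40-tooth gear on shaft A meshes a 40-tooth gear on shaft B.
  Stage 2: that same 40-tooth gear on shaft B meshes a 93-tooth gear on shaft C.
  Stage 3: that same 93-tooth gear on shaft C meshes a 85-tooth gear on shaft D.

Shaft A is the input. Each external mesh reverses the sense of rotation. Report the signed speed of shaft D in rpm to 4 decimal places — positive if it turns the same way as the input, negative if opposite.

-1060.2353 rpm (opposite to input, |ω| = 1060.2353 rpm)

Stage 1 [40T→40T]: ω = 2253.0000×40/40 = 2253.0000 rpm, dir flips to −; running = −2253.0000
Stage 2 [40T→93T]: ω = 2253.0000×40/93 = 969.0323 rpm, dir flips to +; running = +969.0323
Stage 3 [93T→85T]: ω = 969.0323×93/85 = 1060.2353 rpm, dir flips to −; running = −1060.2353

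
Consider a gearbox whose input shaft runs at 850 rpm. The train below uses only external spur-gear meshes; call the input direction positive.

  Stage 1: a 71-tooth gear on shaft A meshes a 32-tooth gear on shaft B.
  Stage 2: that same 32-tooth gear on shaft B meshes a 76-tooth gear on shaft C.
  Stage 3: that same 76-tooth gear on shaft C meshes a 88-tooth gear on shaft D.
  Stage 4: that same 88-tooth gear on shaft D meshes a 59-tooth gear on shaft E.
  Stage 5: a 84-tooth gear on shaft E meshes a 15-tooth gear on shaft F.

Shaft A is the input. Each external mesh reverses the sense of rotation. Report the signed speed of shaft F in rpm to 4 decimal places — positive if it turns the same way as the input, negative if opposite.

Stage 1 [71T→32T]: ω = 850.0000×71/32 = 1885.9375 rpm, dir flips to −; running = −1885.9375
Stage 2 [32T→76T]: ω = 1885.9375×32/76 = 794.0789 rpm, dir flips to +; running = +794.0789
Stage 3 [76T→88T]: ω = 794.0789×76/88 = 685.7955 rpm, dir flips to −; running = −685.7955
Stage 4 [88T→59T]: ω = 685.7955×88/59 = 1022.8814 rpm, dir flips to +; running = +1022.8814
Stage 5 [84T→15T]: ω = 1022.8814×84/15 = 5728.1356 rpm, dir flips to −; running = −5728.1356

-5728.1356 rpm (opposite to input, |ω| = 5728.1356 rpm)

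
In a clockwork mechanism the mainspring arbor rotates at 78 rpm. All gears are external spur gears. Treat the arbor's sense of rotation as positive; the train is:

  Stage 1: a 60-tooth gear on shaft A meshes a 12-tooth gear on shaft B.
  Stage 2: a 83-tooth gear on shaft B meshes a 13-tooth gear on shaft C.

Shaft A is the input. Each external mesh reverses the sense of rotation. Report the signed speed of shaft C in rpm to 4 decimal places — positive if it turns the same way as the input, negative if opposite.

Stage 1 [60T→12T]: ω = 78.0000×60/12 = 390.0000 rpm, dir flips to −; running = −390.0000
Stage 2 [83T→13T]: ω = 390.0000×83/13 = 2490.0000 rpm, dir flips to +; running = +2490.0000

+2490.0000 rpm (same as input, |ω| = 2490.0000 rpm)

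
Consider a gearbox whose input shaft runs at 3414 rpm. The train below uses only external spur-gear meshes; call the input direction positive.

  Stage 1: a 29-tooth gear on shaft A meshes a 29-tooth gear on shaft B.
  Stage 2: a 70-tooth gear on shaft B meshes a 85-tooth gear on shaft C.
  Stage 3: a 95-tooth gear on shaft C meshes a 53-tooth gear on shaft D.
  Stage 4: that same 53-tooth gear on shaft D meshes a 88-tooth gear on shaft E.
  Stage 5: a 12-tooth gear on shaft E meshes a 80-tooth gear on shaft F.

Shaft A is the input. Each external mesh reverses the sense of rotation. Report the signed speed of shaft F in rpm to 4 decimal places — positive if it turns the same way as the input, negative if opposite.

Stage 1 [29T→29T]: ω = 3414.0000×29/29 = 3414.0000 rpm, dir flips to −; running = −3414.0000
Stage 2 [70T→85T]: ω = 3414.0000×70/85 = 2811.5294 rpm, dir flips to +; running = +2811.5294
Stage 3 [95T→53T]: ω = 2811.5294×95/53 = 5039.5339 rpm, dir flips to −; running = −5039.5339
Stage 4 [53T→88T]: ω = 5039.5339×53/88 = 3035.1738 rpm, dir flips to +; running = +3035.1738
Stage 5 [12T→80T]: ω = 3035.1738×12/80 = 455.2761 rpm, dir flips to −; running = −455.2761

-455.2761 rpm (opposite to input, |ω| = 455.2761 rpm)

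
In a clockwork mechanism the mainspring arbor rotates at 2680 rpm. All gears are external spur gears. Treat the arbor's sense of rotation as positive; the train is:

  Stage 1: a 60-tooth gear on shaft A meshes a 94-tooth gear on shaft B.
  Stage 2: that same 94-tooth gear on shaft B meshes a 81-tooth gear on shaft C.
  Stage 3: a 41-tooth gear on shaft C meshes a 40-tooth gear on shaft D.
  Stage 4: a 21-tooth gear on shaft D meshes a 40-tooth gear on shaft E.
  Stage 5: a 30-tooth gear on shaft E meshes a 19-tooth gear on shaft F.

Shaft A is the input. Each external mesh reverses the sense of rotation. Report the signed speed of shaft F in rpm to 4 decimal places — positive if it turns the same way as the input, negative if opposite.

Stage 1 [60T→94T]: ω = 2680.0000×60/94 = 1710.6383 rpm, dir flips to −; running = −1710.6383
Stage 2 [94T→81T]: ω = 1710.6383×94/81 = 1985.1852 rpm, dir flips to +; running = +1985.1852
Stage 3 [41T→40T]: ω = 1985.1852×41/40 = 2034.8148 rpm, dir flips to −; running = −2034.8148
Stage 4 [21T→40T]: ω = 2034.8148×21/40 = 1068.2778 rpm, dir flips to +; running = +1068.2778
Stage 5 [30T→19T]: ω = 1068.2778×30/19 = 1686.7544 rpm, dir flips to −; running = −1686.7544

-1686.7544 rpm (opposite to input, |ω| = 1686.7544 rpm)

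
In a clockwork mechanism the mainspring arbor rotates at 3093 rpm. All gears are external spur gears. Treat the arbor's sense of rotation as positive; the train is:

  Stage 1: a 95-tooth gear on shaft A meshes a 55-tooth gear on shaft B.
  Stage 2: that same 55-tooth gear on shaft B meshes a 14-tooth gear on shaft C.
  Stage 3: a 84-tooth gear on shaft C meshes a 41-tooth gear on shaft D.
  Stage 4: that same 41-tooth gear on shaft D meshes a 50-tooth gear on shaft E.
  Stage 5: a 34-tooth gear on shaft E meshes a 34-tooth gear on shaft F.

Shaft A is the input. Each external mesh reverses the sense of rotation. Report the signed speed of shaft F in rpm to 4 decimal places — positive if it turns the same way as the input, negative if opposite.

Stage 1 [95T→55T]: ω = 3093.0000×95/55 = 5342.4545 rpm, dir flips to −; running = −5342.4545
Stage 2 [55T→14T]: ω = 5342.4545×55/14 = 20988.2143 rpm, dir flips to +; running = +20988.2143
Stage 3 [84T→41T]: ω = 20988.2143×84/41 = 43000.2439 rpm, dir flips to −; running = −43000.2439
Stage 4 [41T→50T]: ω = 43000.2439×41/50 = 35260.2000 rpm, dir flips to +; running = +35260.2000
Stage 5 [34T→34T]: ω = 35260.2000×34/34 = 35260.2000 rpm, dir flips to −; running = −35260.2000

-35260.2000 rpm (opposite to input, |ω| = 35260.2000 rpm)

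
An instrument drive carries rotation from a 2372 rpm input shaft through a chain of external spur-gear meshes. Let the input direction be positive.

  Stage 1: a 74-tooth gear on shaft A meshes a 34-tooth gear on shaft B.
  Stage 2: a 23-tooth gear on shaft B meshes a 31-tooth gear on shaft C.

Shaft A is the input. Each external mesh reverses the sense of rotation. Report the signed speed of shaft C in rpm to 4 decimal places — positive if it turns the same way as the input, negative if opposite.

+3830.3074 rpm (same as input, |ω| = 3830.3074 rpm)

Stage 1 [74T→34T]: ω = 2372.0000×74/34 = 5162.5882 rpm, dir flips to −; running = −5162.5882
Stage 2 [23T→31T]: ω = 5162.5882×23/31 = 3830.3074 rpm, dir flips to +; running = +3830.3074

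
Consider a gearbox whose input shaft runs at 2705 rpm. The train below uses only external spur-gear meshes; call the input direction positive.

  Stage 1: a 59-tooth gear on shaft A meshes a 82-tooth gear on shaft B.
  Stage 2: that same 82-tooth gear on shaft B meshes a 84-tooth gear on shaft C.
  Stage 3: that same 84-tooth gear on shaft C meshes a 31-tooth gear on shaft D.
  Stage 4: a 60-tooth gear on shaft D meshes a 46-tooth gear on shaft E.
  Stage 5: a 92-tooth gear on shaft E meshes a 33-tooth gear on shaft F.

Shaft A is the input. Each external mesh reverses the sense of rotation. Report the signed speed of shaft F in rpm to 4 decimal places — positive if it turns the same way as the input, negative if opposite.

Stage 1 [59T→82T]: ω = 2705.0000×59/82 = 1946.2805 rpm, dir flips to −; running = −1946.2805
Stage 2 [82T→84T]: ω = 1946.2805×82/84 = 1899.9405 rpm, dir flips to +; running = +1899.9405
Stage 3 [84T→31T]: ω = 1899.9405×84/31 = 5148.2258 rpm, dir flips to −; running = −5148.2258
Stage 4 [60T→46T]: ω = 5148.2258×60/46 = 6715.0771 rpm, dir flips to +; running = +6715.0771
Stage 5 [92T→33T]: ω = 6715.0771×92/33 = 18720.8211 rpm, dir flips to −; running = −18720.8211

-18720.8211 rpm (opposite to input, |ω| = 18720.8211 rpm)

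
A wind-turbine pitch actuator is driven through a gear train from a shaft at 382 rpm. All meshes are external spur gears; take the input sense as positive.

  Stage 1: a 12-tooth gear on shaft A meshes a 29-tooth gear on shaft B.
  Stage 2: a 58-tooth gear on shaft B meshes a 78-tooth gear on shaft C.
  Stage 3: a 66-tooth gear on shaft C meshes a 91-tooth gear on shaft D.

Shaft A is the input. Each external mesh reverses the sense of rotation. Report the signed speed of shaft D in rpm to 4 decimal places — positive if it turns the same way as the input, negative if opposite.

-85.2477 rpm (opposite to input, |ω| = 85.2477 rpm)

Stage 1 [12T→29T]: ω = 382.0000×12/29 = 158.0690 rpm, dir flips to −; running = −158.0690
Stage 2 [58T→78T]: ω = 158.0690×58/78 = 117.5385 rpm, dir flips to +; running = +117.5385
Stage 3 [66T→91T]: ω = 117.5385×66/91 = 85.2477 rpm, dir flips to −; running = −85.2477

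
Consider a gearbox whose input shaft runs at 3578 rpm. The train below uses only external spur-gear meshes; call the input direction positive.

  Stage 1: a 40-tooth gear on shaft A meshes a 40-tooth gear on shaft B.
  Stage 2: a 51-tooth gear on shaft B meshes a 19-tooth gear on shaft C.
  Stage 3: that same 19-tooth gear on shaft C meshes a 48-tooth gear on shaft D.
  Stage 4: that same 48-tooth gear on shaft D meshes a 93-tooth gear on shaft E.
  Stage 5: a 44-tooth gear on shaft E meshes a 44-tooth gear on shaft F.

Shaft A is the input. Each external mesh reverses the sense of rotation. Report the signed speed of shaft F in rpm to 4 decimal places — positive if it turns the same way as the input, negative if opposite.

Stage 1 [40T→40T]: ω = 3578.0000×40/40 = 3578.0000 rpm, dir flips to −; running = −3578.0000
Stage 2 [51T→19T]: ω = 3578.0000×51/19 = 9604.1053 rpm, dir flips to +; running = +9604.1053
Stage 3 [19T→48T]: ω = 9604.1053×19/48 = 3801.6250 rpm, dir flips to −; running = −3801.6250
Stage 4 [48T→93T]: ω = 3801.6250×48/93 = 1962.1290 rpm, dir flips to +; running = +1962.1290
Stage 5 [44T→44T]: ω = 1962.1290×44/44 = 1962.1290 rpm, dir flips to −; running = −1962.1290

-1962.1290 rpm (opposite to input, |ω| = 1962.1290 rpm)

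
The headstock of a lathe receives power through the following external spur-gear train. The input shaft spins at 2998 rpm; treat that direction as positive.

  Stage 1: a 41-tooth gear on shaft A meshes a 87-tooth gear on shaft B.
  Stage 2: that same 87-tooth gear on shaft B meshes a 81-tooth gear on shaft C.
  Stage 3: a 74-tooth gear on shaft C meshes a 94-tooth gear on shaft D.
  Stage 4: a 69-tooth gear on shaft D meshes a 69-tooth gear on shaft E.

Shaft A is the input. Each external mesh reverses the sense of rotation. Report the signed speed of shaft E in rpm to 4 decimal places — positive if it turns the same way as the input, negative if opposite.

+1194.6325 rpm (same as input, |ω| = 1194.6325 rpm)

Stage 1 [41T→87T]: ω = 2998.0000×41/87 = 1412.8506 rpm, dir flips to −; running = −1412.8506
Stage 2 [87T→81T]: ω = 1412.8506×87/81 = 1517.5062 rpm, dir flips to +; running = +1517.5062
Stage 3 [74T→94T]: ω = 1517.5062×74/94 = 1194.6325 rpm, dir flips to −; running = −1194.6325
Stage 4 [69T→69T]: ω = 1194.6325×69/69 = 1194.6325 rpm, dir flips to +; running = +1194.6325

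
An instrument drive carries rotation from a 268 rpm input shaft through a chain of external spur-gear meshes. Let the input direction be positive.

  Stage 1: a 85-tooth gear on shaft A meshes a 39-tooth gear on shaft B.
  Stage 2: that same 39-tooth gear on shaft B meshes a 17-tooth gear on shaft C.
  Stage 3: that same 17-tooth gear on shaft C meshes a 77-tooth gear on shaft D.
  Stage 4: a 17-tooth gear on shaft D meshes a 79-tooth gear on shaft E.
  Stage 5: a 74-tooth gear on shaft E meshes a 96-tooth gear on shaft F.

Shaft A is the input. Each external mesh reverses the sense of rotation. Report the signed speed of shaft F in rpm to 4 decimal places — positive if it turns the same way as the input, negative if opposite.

Stage 1 [85T→39T]: ω = 268.0000×85/39 = 584.1026 rpm, dir flips to −; running = −584.1026
Stage 2 [39T→17T]: ω = 584.1026×39/17 = 1340.0000 rpm, dir flips to +; running = +1340.0000
Stage 3 [17T→77T]: ω = 1340.0000×17/77 = 295.8442 rpm, dir flips to −; running = −295.8442
Stage 4 [17T→79T]: ω = 295.8442×17/79 = 63.6627 rpm, dir flips to +; running = +63.6627
Stage 5 [74T→96T]: ω = 63.6627×74/96 = 49.0733 rpm, dir flips to −; running = −49.0733

-49.0733 rpm (opposite to input, |ω| = 49.0733 rpm)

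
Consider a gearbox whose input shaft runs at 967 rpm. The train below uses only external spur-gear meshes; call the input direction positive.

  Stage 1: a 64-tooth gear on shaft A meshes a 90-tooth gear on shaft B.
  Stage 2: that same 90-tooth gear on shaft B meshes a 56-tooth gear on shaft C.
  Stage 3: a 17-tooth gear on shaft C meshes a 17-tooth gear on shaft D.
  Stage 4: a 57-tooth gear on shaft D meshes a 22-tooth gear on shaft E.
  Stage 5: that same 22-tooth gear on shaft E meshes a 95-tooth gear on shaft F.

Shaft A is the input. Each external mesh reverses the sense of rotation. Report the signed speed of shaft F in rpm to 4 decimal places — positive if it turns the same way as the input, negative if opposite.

Stage 1 [64T→90T]: ω = 967.0000×64/90 = 687.6444 rpm, dir flips to −; running = −687.6444
Stage 2 [90T→56T]: ω = 687.6444×90/56 = 1105.1429 rpm, dir flips to +; running = +1105.1429
Stage 3 [17T→17T]: ω = 1105.1429×17/17 = 1105.1429 rpm, dir flips to −; running = −1105.1429
Stage 4 [57T→22T]: ω = 1105.1429×57/22 = 2863.3247 rpm, dir flips to +; running = +2863.3247
Stage 5 [22T→95T]: ω = 2863.3247×22/95 = 663.0857 rpm, dir flips to −; running = −663.0857

-663.0857 rpm (opposite to input, |ω| = 663.0857 rpm)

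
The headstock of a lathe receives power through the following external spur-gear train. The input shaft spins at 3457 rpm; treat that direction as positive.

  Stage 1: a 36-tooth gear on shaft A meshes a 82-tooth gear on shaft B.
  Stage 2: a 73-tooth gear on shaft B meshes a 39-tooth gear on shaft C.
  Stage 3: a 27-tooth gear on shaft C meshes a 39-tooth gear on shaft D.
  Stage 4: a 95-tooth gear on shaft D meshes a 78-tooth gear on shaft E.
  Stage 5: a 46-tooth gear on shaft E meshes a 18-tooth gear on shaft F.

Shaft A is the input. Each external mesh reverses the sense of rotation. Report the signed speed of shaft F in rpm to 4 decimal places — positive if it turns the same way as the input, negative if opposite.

-6121.5270 rpm (opposite to input, |ω| = 6121.5270 rpm)

Stage 1 [36T→82T]: ω = 3457.0000×36/82 = 1517.7073 rpm, dir flips to −; running = −1517.7073
Stage 2 [73T→39T]: ω = 1517.7073×73/39 = 2840.8368 rpm, dir flips to +; running = +2840.8368
Stage 3 [27T→39T]: ω = 2840.8368×27/39 = 1966.7332 rpm, dir flips to −; running = −1966.7332
Stage 4 [95T→78T]: ω = 1966.7332×95/78 = 2395.3801 rpm, dir flips to +; running = +2395.3801
Stage 5 [46T→18T]: ω = 2395.3801×46/18 = 6121.5270 rpm, dir flips to −; running = −6121.5270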